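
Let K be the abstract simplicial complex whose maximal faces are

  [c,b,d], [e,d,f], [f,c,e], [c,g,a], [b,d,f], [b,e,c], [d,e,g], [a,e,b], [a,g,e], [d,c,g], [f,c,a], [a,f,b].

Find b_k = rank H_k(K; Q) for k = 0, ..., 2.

Fix the vertex order a < b < c < d < e < f < g and write every simplex with vertices in increasing order. Then dim K = 2 and the simplices of K are:

  0-simplices (7): a, b, c, d, e, f, g
  1-simplices (18): ab, ac, ae, af, ag, bc, bd, be, bf, cd, ce, cf, cg, de, df, dg, ef, eg
  2-simplices (12): abe, abf, acf, acg, aeg, bcd, bce, bdf, cdg, cef, def, deg

Hence C_0 ≅ Z^7, C_1 ≅ Z^18, C_2 ≅ Z^12.

∂_1: C_1 → C_0 sends each edge [p,q] (with p < q) to q − p.
This gives a 7×18 integer matrix of rank 6; reducing to Smith normal form yields diagonal entries (1,1,1,1,1,1).

∂_2: C_2 → C_1 acts by ∂[p,q,r] = [q,r] − [p,r] + [p,q]. For instance
  ∂bce = ce − be + bc,
  ∂abe = be − ae + ab.
The resulting 18×12 matrix has rank 12, and its Smith normal form has invariant factors (1,1,1,1,1,1,1,1,1,1,1,2).

Computing H_k = (kernel of ∂_k) / (image of ∂_{k+1}):

  H_0: rank C_0 − rank ∂_1 = 7 − 6 = 1, and the invariant factors of ∂_1 are all 1, so H_0 ≅ Z.
  H_1: rank ker ∂_1 − rank ∂_2 = (18 − 6) − 12 = 0, and ∂_2 has invariant factor 2 > 1, so H_1 ≅ Z/2.
  H_2: rank ker ∂_2 − rank ∂_3 = (12 − 12) − 0 = 0, and there is no ∂_3, so H_2 ≅ 0.

As a check, the Euler characteristic is 7 − 18 + 12 = 1, which agrees with 1 − 0 + 0 = 1.

Hence the Betti numbers are b_0 = 1, b_1 = 0, b_2 = 0.

b_0 = 1, b_1 = 0, b_2 = 0.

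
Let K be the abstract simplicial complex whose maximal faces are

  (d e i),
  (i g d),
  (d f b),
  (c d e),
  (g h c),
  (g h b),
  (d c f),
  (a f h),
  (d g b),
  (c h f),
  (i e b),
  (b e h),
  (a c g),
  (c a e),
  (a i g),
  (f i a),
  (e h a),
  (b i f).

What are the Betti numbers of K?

Fix the vertex order a < b < c < d < e < f < g < h < i and write every simplex with vertices in increasing order. Then dim K = 2 and the simplices of K are:

  0-simplices (9): a, b, c, d, e, f, g, h, i
  1-simplices (27): ac, ae, af, ag, ah, ai, bd, be, bf, bg, bh, bi, cd, ce, cf, cg, ch, de, df, dg, di, eh, ei, fh, fi, gh, gi
  2-simplices (18): ace, acg, aeh, afh, afi, agi, bdf, bdg, beh, bei, bfi, bgh, cde, cdf, cfh, cgh, dei, dgi

giving chain groups C_0 ≅ Z^9, C_1 ≅ Z^27, C_2 ≅ Z^18.

∂_1: C_1 → C_0 maps an edge to its endpoints' difference, ∂[p,q] = q − p.
The resulting 9×27 matrix has rank 8, and its Smith normal form has invariant factors (1,1,1,1,1,1,1,1).

The boundary map ∂_2: C_2 → C_1 acts by ∂[p,q,r] = [q,r] − [p,r] + [p,q]. For instance
  ∂cde = de − ce + cd,
  ∂dgi = gi − di + dg.
This gives a 27×18 integer matrix of rank 18; reducing to Smith normal form yields diagonal entries (1,1,1,1,1,1,1,1,1,1,1,1,1,1,1,1,1,2).

Now H_k = ker ∂_k / im ∂_{k+1}, so:

  H_0: rank C_0 − rank ∂_1 = 9 − 8 = 1, and the invariant factors of ∂_1 are all 1, so H_0 ≅ Z.
  H_1: rank ker ∂_1 − rank ∂_2 = (27 − 8) − 18 = 1, and ∂_2 has invariant factor 2 > 1, so H_1 ≅ Z ⊕ Z/2.
  H_2: rank ker ∂_2 − rank ∂_3 = (18 − 18) − 0 = 0, and there is no ∂_3, so H_2 ≅ 0.

Hence the Betti numbers are b_0 = 1, b_1 = 1, b_2 = 0.

b_0 = 1, b_1 = 1, b_2 = 0.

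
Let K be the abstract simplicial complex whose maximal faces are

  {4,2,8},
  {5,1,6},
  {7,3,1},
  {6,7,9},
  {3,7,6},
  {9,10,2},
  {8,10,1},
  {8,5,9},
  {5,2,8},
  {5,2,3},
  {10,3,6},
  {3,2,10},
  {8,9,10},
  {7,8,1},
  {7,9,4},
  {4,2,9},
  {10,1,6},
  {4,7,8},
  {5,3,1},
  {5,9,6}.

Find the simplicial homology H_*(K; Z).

We work with the vertex ordering 1 < 2 < 3 < 4 < 5 < 6 < 7 < 8 < 9 < 10. The simplices of K, each written with vertices in increasing order, are:

  0-simplices (10): [1], [2], [3], [4], [5], [6], [7], [8], [9], [10]
  1-simplices (30): (30 of them)
  2-simplices (20): (20 of them)

Hence C_0 ≅ Z^10, C_1 ≅ Z^30, C_2 ≅ Z^20.

The boundary map ∂_1: C_1 → C_0 maps an edge to its endpoints' difference, ∂[p,q] = q − p. For instance
  ∂[2,8] = [8] − [2].
As a 10×30 matrix over Z this has rank 9, with invariant factors (1,1,1,1,1,1,1,1,1).

Boundary ∂_2: C_2 → C_1 acts by ∂[p,q,r] = [q,r] − [p,r] + [p,q]. For instance
  ∂[2,5,8] = [5,8] − [2,8] + [2,5],
  ∂[2,3,5] = [3,5] − [2,5] + [2,3].
This gives a 30×20 integer matrix of rank 20; reducing to Smith normal form yields diagonal entries (1,1,1,1,1,1,1,1,1,1,1,1,1,1,1,1,1,1,1,2).

Reading off H_k = ker ∂_k / im ∂_{k+1}:

  H_0: rank C_0 − rank ∂_1 = 10 − 9 = 1, and the invariant factors of ∂_1 are all 1, so H_0 ≅ Z.
  H_1: rank ker ∂_1 − rank ∂_2 = (30 − 9) − 20 = 1, and ∂_2 has invariant factor 2 > 1, so H_1 ≅ Z ⊕ Z/2.
  H_2: rank ker ∂_2 − rank ∂_3 = (20 − 20) − 0 = 0, and there is no ∂_3, so H_2 ≅ 0.

H_0 ≅ Z,  H_1 ≅ Z ⊕ Z/2,  H_2 = 0.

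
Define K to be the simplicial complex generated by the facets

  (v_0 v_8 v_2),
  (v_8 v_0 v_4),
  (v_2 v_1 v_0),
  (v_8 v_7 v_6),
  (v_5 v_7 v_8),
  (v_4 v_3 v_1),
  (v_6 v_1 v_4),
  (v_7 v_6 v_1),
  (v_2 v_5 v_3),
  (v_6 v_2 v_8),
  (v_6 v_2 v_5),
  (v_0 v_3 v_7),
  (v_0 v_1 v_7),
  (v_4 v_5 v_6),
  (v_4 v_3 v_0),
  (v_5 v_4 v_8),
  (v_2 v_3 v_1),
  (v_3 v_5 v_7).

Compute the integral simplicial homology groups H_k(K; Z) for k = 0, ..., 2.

Take the total order v_0 < v_1 < v_2 < v_3 < v_4 < v_5 < v_6 < v_7 < v_8 on the vertex set. Then K (dimension 2) consists of the simplices:

  0-simplices (9): [v_0], [v_1], [v_2], [v_3], [v_4], [v_5], [v_6], [v_7], [v_8]
  1-simplices (27): (27 of them)
  2-simplices (18): (18 of them)

giving chain groups C_0 ≅ Z^9, C_1 ≅ Z^27, C_2 ≅ Z^18.

The boundary map ∂_1: C_1 → C_0 is given by ∂[p,q] = [q] − [p].
The 9×27 boundary matrix has rank 8 and Smith normal form diag(1,1,1,1,1,1,1,1).

The boundary map ∂_2: C_2 → C_1 maps a triangle to the signed sum of its edges. For instance
  ∂[v_5,v_7,v_8] = [v_7,v_8] − [v_5,v_8] + [v_5,v_7],
  ∂[v_2,v_5,v_6] = [v_5,v_6] − [v_2,v_6] + [v_2,v_5].
The 27×18 boundary matrix has rank 18 and Smith normal form diag(1,1,1,1,1,1,1,1,1,1,1,1,1,1,1,1,1,2).

Computing H_k = (kernel of ∂_k) / (image of ∂_{k+1}):

  H_0: rank C_0 − rank ∂_1 = 9 − 8 = 1, and the invariant factors of ∂_1 are all 1, so H_0 ≅ Z.
  H_1: rank ker ∂_1 − rank ∂_2 = (27 − 8) − 18 = 1, and ∂_2 has invariant factor 2 > 1, so H_1 ≅ Z ⊕ Z/2.
  H_2: rank ker ∂_2 − rank ∂_3 = (18 − 18) − 0 = 0, and there is no ∂_3, so H_2 ≅ 0.

(K is a triangulation of the Klein bottle.)

H_0 ≅ Z,  H_1 ≅ Z ⊕ Z/2,  H_2 = 0.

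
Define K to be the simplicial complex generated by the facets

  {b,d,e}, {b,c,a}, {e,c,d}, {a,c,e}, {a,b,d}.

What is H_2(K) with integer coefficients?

H_2 ≅ 0.

Take the total order a < b < c < d < e on the vertex set. Then K (dimension 2) consists of the simplices:

  0-simplices (5): a, b, c, d, e
  1-simplices (10): ab, ac, ad, ae, bc, bd, be, cd, ce, de
  2-simplices (5): abc, abd, ace, bde, cde

so the chain groups are C_0 ≅ Z^5, C_1 ≅ Z^10, C_2 ≅ Z^5.

The boundary map ∂_1: C_1 → C_0 sends each edge [p,q] (with p < q) to q − p.
The 5×10 boundary matrix has rank 4 and Smith normal form diag(1,1,1,1).

∂_2: C_2 → C_1 maps a triangle to the signed sum of its edges. For instance
  ∂cde = de − ce + cd,
  ∂abd = bd − ad + ab.
The resulting 10×5 matrix has rank 5, and its Smith normal form has invariant factors (1,1,1,1,1).

Computing H_k = (kernel of ∂_k) / (image of ∂_{k+1}):

  H_2: rank ker ∂_2 − rank ∂_3 = (5 − 5) − 0 = 0, and there is no ∂_3, so H_2 = 0.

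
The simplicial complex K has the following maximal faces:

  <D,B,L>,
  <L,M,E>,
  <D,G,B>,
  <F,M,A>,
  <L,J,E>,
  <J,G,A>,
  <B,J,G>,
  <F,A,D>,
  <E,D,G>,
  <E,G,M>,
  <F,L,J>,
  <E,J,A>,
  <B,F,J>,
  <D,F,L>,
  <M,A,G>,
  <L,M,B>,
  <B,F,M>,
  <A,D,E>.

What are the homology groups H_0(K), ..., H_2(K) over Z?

We work with the vertex ordering A < B < D < E < F < G < J < L < M. The simplices of K, each written with vertices in increasing order, are:

  0-simplices (9): A, B, D, E, F, G, J, L, M
  1-simplices (27): AD, AE, AF, AG, AJ, AM, BD, BF, BG, BJ, BL, BM, DE, DF, DG, DL, EG, EJ, EL, EM, FJ, FL, FM, GJ, GM, JL, LM
  2-simplices (18): ADE, ADF, AEJ, AFM, AGJ, AGM, BDG, BDL, BFJ, BFM, BGJ, BLM, DEG, DFL, EGM, EJL, ELM, FJL

so the chain groups are C_0 ≅ Z^9, C_1 ≅ Z^27, C_2 ≅ Z^18.

Boundary ∂_1: C_1 → C_0 is given by ∂[p,q] = [q] − [p]. For instance
  ∂AE = E − A.
The resulting 9×27 matrix has rank 8, and its Smith normal form has invariant factors (1,1,1,1,1,1,1,1).

Boundary ∂_2: C_2 → C_1 maps a triangle to the signed sum of its edges. For instance
  ∂BFM = FM − BM + BF,
  ∂ADE = DE − AE + AD.
The resulting 27×18 matrix has rank 18, and its Smith normal form has invariant factors (1,1,1,1,1,1,1,1,1,1,1,1,1,1,1,1,1,2).

Now H_k = ker ∂_k / im ∂_{k+1}, so:

  H_0: rank C_0 − rank ∂_1 = 9 − 8 = 1, and the invariant factors of ∂_1 are all 1, so H_0 = Z.
  H_1: rank ker ∂_1 − rank ∂_2 = (27 − 8) − 18 = 1, and ∂_2 has invariant factor 2 > 1, so H_1 = Z × Z/2.
  H_2: rank ker ∂_2 − rank ∂_3 = (18 − 18) − 0 = 0, and there is no ∂_3, so H_2 = 0.

H_0 ≅ Z,  H_1 ≅ Z × Z/2,  H_2 = 0.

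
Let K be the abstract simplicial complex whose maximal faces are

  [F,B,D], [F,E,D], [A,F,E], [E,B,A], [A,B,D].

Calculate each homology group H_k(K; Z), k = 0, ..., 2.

Fix the vertex order A < B < D < E < F and write every simplex with vertices in increasing order. Then dim K = 2 and the simplices of K are:

  0-simplices (5): A, B, D, E, F
  1-simplices (10): AB, AD, AE, AF, BD, BE, BF, DE, DF, EF
  2-simplices (5): ABD, ABE, AEF, BDF, DEF

Hence C_0 ≅ Z^5, C_1 ≅ Z^10, C_2 ≅ Z^5.

The boundary map ∂_1: C_1 → C_0 is given by ∂[p,q] = [q] − [p]. For instance
  ∂AD = D − A.
The resulting 5×10 matrix has rank 4, and its Smith normal form has invariant factors (1,1,1,1).

∂_2: C_2 → C_1 sends each 2-simplex [p,q,r] to [q,r] − [p,r] + [p,q]. For instance
  ∂AEF = EF − AF + AE,
  ∂DEF = EF − DF + DE.
The resulting 10×5 matrix has rank 5, and its Smith normal form has invariant factors (1,1,1,1,1).

Now H_k = ker ∂_k / im ∂_{k+1}, so:

  H_0: rank C_0 − rank ∂_1 = 5 − 4 = 1, and the invariant factors of ∂_1 are all 1, so H_0 ≅ Z.
  H_1: rank ker ∂_1 − rank ∂_2 = (10 − 4) − 5 = 1, and the invariant factors of ∂_2 are all 1, so H_1 ≅ Z.
  H_2: rank ker ∂_2 − rank ∂_3 = (5 − 5) − 0 = 0, and there is no ∂_3, so H_2 ≅ 0.

As a check, the Euler characteristic is 5 − 10 + 5 = 0, which agrees with 1 − 1 + 0 = 0.
(K is a triangulation of the Möbius band.)

H_0 ≅ Z,  H_1 ≅ Z,  H_2 = 0.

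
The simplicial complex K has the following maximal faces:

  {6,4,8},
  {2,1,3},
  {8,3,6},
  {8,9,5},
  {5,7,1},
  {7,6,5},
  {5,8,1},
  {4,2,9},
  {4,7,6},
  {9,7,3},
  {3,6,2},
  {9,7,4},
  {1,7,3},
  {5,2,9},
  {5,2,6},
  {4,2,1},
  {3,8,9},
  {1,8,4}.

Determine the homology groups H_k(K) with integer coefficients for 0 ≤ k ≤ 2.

Fix the vertex order 1 < 2 < 3 < 4 < 5 < 6 < 7 < 8 < 9 and write every simplex with vertices in increasing order. Then dim K = 2 and the simplices of K are:

  0-simplices (9): [1], [2], [3], [4], [5], [6], [7], [8], [9]
  1-simplices (27): (27 of them)
  2-simplices (18): [1,2,3], [1,2,4], [1,3,7], [1,4,8], [1,5,7], [1,5,8], [2,3,6], [2,4,9], [2,5,6], [2,5,9], [3,6,8], [3,7,9], [3,8,9], [4,6,7], [4,6,8], [4,7,9], [5,6,7], [5,8,9]

Hence C_0 ≅ Z^9, C_1 ≅ Z^27, C_2 ≅ Z^18.

The boundary map ∂_1: C_1 → C_0 is given by ∂[p,q] = [q] − [p].
The resulting 9×27 matrix has rank 8, and its Smith normal form has invariant factors (1,1,1,1,1,1,1,1).

Boundary ∂_2: C_2 → C_1 sends each 2-simplex [p,q,r] to [q,r] − [p,r] + [p,q]. For instance
  ∂[4,7,9] = [7,9] − [4,9] + [4,7],
  ∂[2,3,6] = [3,6] − [2,6] + [2,3].
This gives a 27×18 integer matrix of rank 17; reducing to Smith normal form yields diagonal entries (1,1,1,1,1,1,1,1,1,1,1,1,1,1,1,1,1).

Now H_k = ker ∂_k / im ∂_{k+1}, so:

  H_0: rank C_0 − rank ∂_1 = 9 − 8 = 1, and the invariant factors of ∂_1 are all 1, so H_0 ≅ Z.
  H_1: rank ker ∂_1 − rank ∂_2 = (27 − 8) − 17 = 2, and the invariant factors of ∂_2 are all 1, so H_1 ≅ Z^2.
  H_2: rank ker ∂_2 − rank ∂_3 = (18 − 17) − 0 = 1, and there is no ∂_3, so H_2 ≅ Z.

H_0 ≅ Z,  H_1 ≅ Z^2,  H_2 ≅ Z.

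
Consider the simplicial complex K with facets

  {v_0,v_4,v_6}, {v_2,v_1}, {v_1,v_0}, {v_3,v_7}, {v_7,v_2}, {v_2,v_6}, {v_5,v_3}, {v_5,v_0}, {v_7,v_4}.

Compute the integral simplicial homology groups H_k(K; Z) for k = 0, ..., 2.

H_0 = Z,  H_1 = Z^3,  H_2 = 0.

K has 8 vertices, 11 edges, 1 triangle.
rank ∂_0 = 0, rank ∂_1 = 7 ⇒ b_0 = 8 − 0 − 7 = 1; all invariant factors of ∂_1 are 1 so no torsion. So H_0 = Z.
rank ∂_1 = 7, rank ∂_2 = 1 ⇒ b_1 = 11 − 7 − 1 = 3; all invariant factors of ∂_2 are 1 so no torsion. So H_1 = Z^3.
rank ∂_2 = 1, rank ∂_3 = 0 ⇒ b_2 = 1 − 1 − 0 = 0. So H_2 = 0.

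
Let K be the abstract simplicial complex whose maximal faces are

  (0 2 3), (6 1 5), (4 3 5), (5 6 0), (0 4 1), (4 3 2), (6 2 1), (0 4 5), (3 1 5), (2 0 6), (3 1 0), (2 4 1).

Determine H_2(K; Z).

We work with the vertex ordering 0 < 1 < 2 < 3 < 4 < 5 < 6. The simplices of K, each written with vertices in increasing order, are:

  0-simplices (7): [0], [1], [2], [3], [4], [5], [6]
  1-simplices (18): [0,1], [0,2], [0,3], [0,4], [0,5], [0,6], [1,2], [1,3], [1,4], [1,5], [1,6], [2,3], [2,4], [2,6], [3,4], [3,5], [4,5], [5,6]
  2-simplices (12): [0,1,3], [0,1,4], [0,2,3], [0,2,6], [0,4,5], [0,5,6], [1,2,4], [1,2,6], [1,3,5], [1,5,6], [2,3,4], [3,4,5]

so the chain groups are C_0 ≅ Z^7, C_1 ≅ Z^18, C_2 ≅ Z^12.

∂_1: C_1 → C_0 sends each edge [p,q] (with p < q) to q − p.
This gives a 7×18 integer matrix of rank 6; reducing to Smith normal form yields diagonal entries (1,1,1,1,1,1).

Boundary ∂_2: C_2 → C_1 sends each 2-simplex [p,q,r] to [q,r] − [p,r] + [p,q]. For instance
  ∂[2,3,4] = [3,4] − [2,4] + [2,3],
  ∂[0,5,6] = [5,6] − [0,6] + [0,5].
The resulting 18×12 matrix has rank 12, and its Smith normal form has invariant factors (1,1,1,1,1,1,1,1,1,1,1,2).

Reading off H_k = ker ∂_k / im ∂_{k+1}:

  H_2: rank ker ∂_2 − rank ∂_3 = (12 − 12) − 0 = 0, and there is no ∂_3, so H_2 ≅ 0.

H_2 = 0.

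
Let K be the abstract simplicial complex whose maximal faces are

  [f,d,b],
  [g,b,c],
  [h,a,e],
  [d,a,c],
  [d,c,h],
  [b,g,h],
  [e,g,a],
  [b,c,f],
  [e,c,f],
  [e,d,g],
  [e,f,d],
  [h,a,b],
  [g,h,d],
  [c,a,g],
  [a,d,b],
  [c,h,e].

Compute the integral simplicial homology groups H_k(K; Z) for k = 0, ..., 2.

H_0 ≅ Z,  H_1 ≅ Z^2,  H_2 ≅ Z.

Fix the vertex order a < b < c < d < e < f < g < h and write every simplex with vertices in increasing order. Then dim K = 2 and the simplices of K are:

  0-simplices (8): a, b, c, d, e, f, g, h
  1-simplices (24): ab, ac, ad, ae, ag, ah, bc, bd, bf, bg, bh, cd, ce, cf, cg, ch, de, df, dg, dh, ef, eg, eh, gh
  2-simplices (16): abd, abh, acd, acg, aeg, aeh, bcf, bcg, bdf, bgh, cdh, cef, ceh, def, deg, dgh

so the chain groups are C_0 ≅ Z^8, C_1 ≅ Z^24, C_2 ≅ Z^16.

The boundary map ∂_1: C_1 → C_0 is given by ∂[p,q] = [q] − [p].
This gives a 8×24 integer matrix of rank 7; reducing to Smith normal form yields diagonal entries (1,1,1,1,1,1,1).

∂_2: C_2 → C_1 maps a triangle to the signed sum of its edges. For instance
  ∂bgh = gh − bh + bg,
  ∂aeh = eh − ah + ae.
The resulting 24×16 matrix has rank 15, and its Smith normal form has invariant factors (1,1,1,1,1,1,1,1,1,1,1,1,1,1,1).

Computing H_k = (kernel of ∂_k) / (image of ∂_{k+1}):

  H_0: rank C_0 − rank ∂_1 = 8 − 7 = 1, and the invariant factors of ∂_1 are all 1, so H_0 ≅ Z.
  H_1: rank ker ∂_1 − rank ∂_2 = (24 − 7) − 15 = 2, and the invariant factors of ∂_2 are all 1, so H_1 ≅ Z^2.
  H_2: rank ker ∂_2 − rank ∂_3 = (16 − 15) − 0 = 1, and there is no ∂_3, so H_2 ≅ Z.

(K is a triangulation of the torus T^2.)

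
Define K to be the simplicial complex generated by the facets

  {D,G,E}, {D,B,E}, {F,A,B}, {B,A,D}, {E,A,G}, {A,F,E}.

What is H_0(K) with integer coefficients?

H_0 = Z.

We work with the vertex ordering A < B < D < E < F < G. The simplices of K, each written with vertices in increasing order, are:

  0-simplices (6): A, B, D, E, F, G
  1-simplices (12): AB, AD, AE, AF, AG, BD, BE, BF, DE, DG, EF, EG
  2-simplices (6): ABD, ABF, AEF, AEG, BDE, DEG

giving chain groups C_0 ≅ Z^6, C_1 ≅ Z^12, C_2 ≅ Z^6.

Boundary ∂_1: C_1 → C_0 sends each edge [p,q] (with p < q) to q − p.
As a 6×12 matrix over Z this has rank 5, with invariant factors (1,1,1,1,1).

Boundary ∂_2: C_2 → C_1 maps a triangle to the signed sum of its edges. For instance
  ∂AEF = EF − AF + AE,
  ∂AEG = EG − AG + AE.
As a 12×6 matrix over Z this has rank 6, with invariant factors (1,1,1,1,1,1).

From H_k ≅ ker(∂_k) / im(∂_{k+1}) we obtain:

  H_0: rank C_0 − rank ∂_1 = 6 − 5 = 1, and the invariant factors of ∂_1 are all 1, so H_0 ≅ Z.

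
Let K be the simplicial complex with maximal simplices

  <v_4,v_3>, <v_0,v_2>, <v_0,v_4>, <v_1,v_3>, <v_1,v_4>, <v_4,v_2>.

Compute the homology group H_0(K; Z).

H_0 ≅ Z.

We work with the vertex ordering v_0 < v_1 < v_2 < v_3 < v_4. The simplices of K, each written with vertices in increasing order, are:

  0-simplices (5): [v_0], [v_1], [v_2], [v_3], [v_4]
  1-simplices (6): [v_0,v_2], [v_0,v_4], [v_1,v_3], [v_1,v_4], [v_2,v_4], [v_3,v_4]

so the chain groups are C_0 ≅ Z^5, C_1 ≅ Z^6.

Boundary ∂_1: C_1 → C_0 is given by ∂[p,q] = [q] − [p]. For instance
  ∂[v_0,v_4] = [v_4] − [v_0].
The resulting 5×6 matrix has rank 4, and its Smith normal form has invariant factors (1,1,1,1).

Reading off H_k = ker ∂_k / im ∂_{k+1}:

  H_0: rank C_0 − rank ∂_1 = 5 − 4 = 1, and the invariant factors of ∂_1 are all 1, so H_0 = Z.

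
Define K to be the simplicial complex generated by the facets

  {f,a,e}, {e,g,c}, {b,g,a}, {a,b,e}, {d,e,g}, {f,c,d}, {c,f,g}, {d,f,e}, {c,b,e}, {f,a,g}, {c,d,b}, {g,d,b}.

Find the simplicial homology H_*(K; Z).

H_0 = Z,  H_1 = Z/2Z,  H_2 = 0.

Fix the vertex order a < b < c < d < e < f < g and write every simplex with vertices in increasing order. Then dim K = 2 and the simplices of K are:

  0-simplices (7): a, b, c, d, e, f, g
  1-simplices (18): ab, ae, af, ag, bc, bd, be, bg, cd, ce, cf, cg, de, df, dg, ef, eg, fg
  2-simplices (12): abe, abg, aef, afg, bcd, bce, bdg, cdf, ceg, cfg, def, deg

giving chain groups C_0 ≅ Z^7, C_1 ≅ Z^18, C_2 ≅ Z^12.

Boundary ∂_1: C_1 → C_0 is given by ∂[p,q] = [q] − [p].
This gives a 7×18 integer matrix of rank 6; reducing to Smith normal form yields diagonal entries (1,1,1,1,1,1).

Boundary ∂_2: C_2 → C_1 maps a triangle to the signed sum of its edges. For instance
  ∂cdf = df − cf + cd,
  ∂bcd = cd − bd + bc.
The resulting 18×12 matrix has rank 12, and its Smith normal form has invariant factors (1,1,1,1,1,1,1,1,1,1,1,2).

Computing H_k = (kernel of ∂_k) / (image of ∂_{k+1}):

  H_0: rank C_0 − rank ∂_1 = 7 − 6 = 1, and the invariant factors of ∂_1 are all 1, so H_0 ≅ Z.
  H_1: rank ker ∂_1 − rank ∂_2 = (18 − 6) − 12 = 0, and ∂_2 has invariant factor 2 > 1, so H_1 ≅ Z/2Z.
  H_2: rank ker ∂_2 − rank ∂_3 = (12 − 12) − 0 = 0, and there is no ∂_3, so H_2 ≅ 0.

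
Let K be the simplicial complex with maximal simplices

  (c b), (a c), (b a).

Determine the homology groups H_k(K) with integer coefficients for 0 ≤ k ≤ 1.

H_0 = Z,  H_1 = Z.

Take the total order a < b < c on the vertex set. Then K (dimension 1) consists of the simplices:

  0-simplices (3): a, b, c
  1-simplices (3): ab, ac, bc

so the chain groups are C_0 ≅ Z^3, C_1 ≅ Z^3.

The boundary map ∂_1: C_1 → C_0 is given by ∂[p,q] = [q] − [p]. For instance
  ∂ab = b − a.
The 3×3 boundary matrix has rank 2 and Smith normal form diag(1,1).

Now H_k = ker ∂_k / im ∂_{k+1}, so:

  H_0: rank C_0 − rank ∂_1 = 3 − 2 = 1, and the invariant factors of ∂_1 are all 1, so H_0 = Z.
  H_1: rank ker ∂_1 − rank ∂_2 = (3 − 2) − 0 = 1, and there is no ∂_2, so H_1 = Z.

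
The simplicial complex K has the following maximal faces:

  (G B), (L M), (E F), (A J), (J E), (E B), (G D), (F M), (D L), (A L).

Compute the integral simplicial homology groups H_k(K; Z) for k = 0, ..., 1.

H_0 ≅ Z,  H_1 ≅ Z^2.

K has 9 vertices, 10 edges.
rank ∂_0 = 0, rank ∂_1 = 8 ⇒ b_0 = 9 − 0 − 8 = 1; all invariant factors of ∂_1 are 1 so no torsion. So H_0 ≅ Z.
rank ∂_1 = 8, rank ∂_2 = 0 ⇒ b_1 = 10 − 8 − 0 = 2. So H_1 ≅ Z^2.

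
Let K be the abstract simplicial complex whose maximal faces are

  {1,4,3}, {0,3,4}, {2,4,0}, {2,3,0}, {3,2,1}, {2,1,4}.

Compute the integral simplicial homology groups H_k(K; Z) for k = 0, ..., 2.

Take the total order 0 < 1 < 2 < 3 < 4 on the vertex set. Then K (dimension 2) consists of the simplices:

  0-simplices (5): [0], [1], [2], [3], [4]
  1-simplices (9): [0,2], [0,3], [0,4], [1,2], [1,3], [1,4], [2,3], [2,4], [3,4]
  2-simplices (6): [0,2,3], [0,2,4], [0,3,4], [1,2,3], [1,2,4], [1,3,4]

giving chain groups C_0 ≅ Z^5, C_1 ≅ Z^9, C_2 ≅ Z^6.

∂_1: C_1 → C_0 maps an edge to its endpoints' difference, ∂[p,q] = q − p.
This gives a 5×9 integer matrix of rank 4; reducing to Smith normal form yields diagonal entries (1,1,1,1).

Boundary ∂_2: C_2 → C_1 maps a triangle to the signed sum of its edges. For instance
  ∂[0,2,3] = [2,3] − [0,3] + [0,2],
  ∂[1,2,3] = [2,3] − [1,3] + [1,2].
The 9×6 boundary matrix has rank 5 and Smith normal form diag(1,1,1,1,1).

Computing H_k = (kernel of ∂_k) / (image of ∂_{k+1}):

  H_0: rank C_0 − rank ∂_1 = 5 − 4 = 1, and the invariant factors of ∂_1 are all 1, so H_0 ≅ Z.
  H_1: rank ker ∂_1 − rank ∂_2 = (9 − 4) − 5 = 0, and the invariant factors of ∂_2 are all 1, so H_1 ≅ 0.
  H_2: rank ker ∂_2 − rank ∂_3 = (6 − 5) − 0 = 1, and there is no ∂_3, so H_2 ≅ Z.

As a check, the Euler characteristic is 5 − 9 + 6 = 2, which agrees with 1 − 0 + 1 = 2.

H_0 = Z,  H_1 = 0,  H_2 = Z.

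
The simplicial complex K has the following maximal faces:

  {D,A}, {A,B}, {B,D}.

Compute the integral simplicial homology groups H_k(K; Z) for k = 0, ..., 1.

Take the total order A < B < D on the vertex set. Then K (dimension 1) consists of the simplices:

  0-simplices (3): A, B, D
  1-simplices (3): AB, AD, BD

Hence C_0 ≅ Z^3, C_1 ≅ Z^3.

Boundary ∂_1: C_1 → C_0 maps an edge to its endpoints' difference, ∂[p,q] = q − p.
This gives a 3×3 integer matrix of rank 2; reducing to Smith normal form yields diagonal entries (1,1).

Now H_k = ker ∂_k / im ∂_{k+1}, so:

  H_0: rank C_0 − rank ∂_1 = 3 − 2 = 1, and the invariant factors of ∂_1 are all 1, so H_0 = Z.
  H_1: rank ker ∂_1 − rank ∂_2 = (3 − 2) − 0 = 1, and there is no ∂_2, so H_1 = Z.

H_0 = Z,  H_1 = Z.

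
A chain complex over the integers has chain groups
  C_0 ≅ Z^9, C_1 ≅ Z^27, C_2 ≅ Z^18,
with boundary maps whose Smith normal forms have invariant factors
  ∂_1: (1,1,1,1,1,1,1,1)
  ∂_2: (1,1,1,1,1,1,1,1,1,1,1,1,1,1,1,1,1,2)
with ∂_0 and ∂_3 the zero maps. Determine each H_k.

H_0 = Z,  H_1 = Z ⊕ Z/2,  H_2 = 0.

H_0: b_0 = 9 − 0 − 8 = 1; torsion from ∂_1 factors > 1: none. So H_0 = Z.
H_1: b_1 = 27 − 8 − 18 = 1; torsion from ∂_2 factors > 1: [2]. So H_1 = Z ⊕ Z/2.
H_2: b_2 = 18 − 18 − 0 = 0; torsion from ∂_3 factors > 1: none. So H_2 = 0.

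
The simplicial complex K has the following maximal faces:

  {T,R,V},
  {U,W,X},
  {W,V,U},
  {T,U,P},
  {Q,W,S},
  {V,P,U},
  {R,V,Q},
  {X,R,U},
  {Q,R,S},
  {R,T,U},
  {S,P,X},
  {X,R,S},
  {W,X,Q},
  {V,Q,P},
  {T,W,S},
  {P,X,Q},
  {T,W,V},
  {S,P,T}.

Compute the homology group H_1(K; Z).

We work with the vertex ordering P < Q < R < S < T < U < V < W < X. The simplices of K, each written with vertices in increasing order, are:

  0-simplices (9): P, Q, R, S, T, U, V, W, X
  1-simplices (27): PQ, PS, PT, PU, PV, PX, QR, QS, QV, QW, QX, RS, RT, RU, RV, RX, ST, SW, SX, TU, TV, TW, UV, UW, UX, VW, WX
  2-simplices (18): PQV, PQX, PST, PSX, PTU, PUV, QRS, QRV, QSW, QWX, RSX, RTU, RTV, RUX, STW, TVW, UVW, UWX

Hence C_0 ≅ Z^9, C_1 ≅ Z^27, C_2 ≅ Z^18.

Boundary ∂_1: C_1 → C_0 sends each edge [p,q] (with p < q) to q − p. For instance
  ∂RU = U − R.
The 9×27 boundary matrix has rank 8 and Smith normal form diag(1,1,1,1,1,1,1,1).

Boundary ∂_2: C_2 → C_1 sends each 2-simplex [p,q,r] to [q,r] − [p,r] + [p,q]. For instance
  ∂PUV = UV − PV + PU,
  ∂QSW = SW − QW + QS.
The resulting 27×18 matrix has rank 18, and its Smith normal form has invariant factors (1,1,1,1,1,1,1,1,1,1,1,1,1,1,1,1,1,2).

Reading off H_k = ker ∂_k / im ∂_{k+1}:

  H_1: rank ker ∂_1 − rank ∂_2 = (27 − 8) − 18 = 1, and ∂_2 has invariant factor 2 > 1, so H_1 ≅ Z ⊕ Z/2.

H_1 = Z ⊕ Z/2.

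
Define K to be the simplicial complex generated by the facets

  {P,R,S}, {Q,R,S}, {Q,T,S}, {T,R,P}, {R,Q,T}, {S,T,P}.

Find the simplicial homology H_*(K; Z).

Take the total order P < Q < R < S < T on the vertex set. Then K (dimension 2) consists of the simplices:

  0-simplices (5): P, Q, R, S, T
  1-simplices (9): PR, PS, PT, QR, QS, QT, RS, RT, ST
  2-simplices (6): PRS, PRT, PST, QRS, QRT, QST

giving chain groups C_0 ≅ Z^5, C_1 ≅ Z^9, C_2 ≅ Z^6.

The boundary map ∂_1: C_1 → C_0 sends each edge [p,q] (with p < q) to q − p. For instance
  ∂PR = R − P.
This gives a 5×9 integer matrix of rank 4; reducing to Smith normal form yields diagonal entries (1,1,1,1).

The boundary map ∂_2: C_2 → C_1 maps a triangle to the signed sum of its edges. For instance
  ∂PRT = RT − PT + PR,
  ∂QST = ST − QT + QS.
The resulting 9×6 matrix has rank 5, and its Smith normal form has invariant factors (1,1,1,1,1).

From H_k ≅ ker(∂_k) / im(∂_{k+1}) we obtain:

  H_0: rank C_0 − rank ∂_1 = 5 − 4 = 1, and the invariant factors of ∂_1 are all 1, so H_0 ≅ Z.
  H_1: rank ker ∂_1 − rank ∂_2 = (9 − 4) − 5 = 0, and the invariant factors of ∂_2 are all 1, so H_1 ≅ 0.
  H_2: rank ker ∂_2 − rank ∂_3 = (6 − 5) − 0 = 1, and there is no ∂_3, so H_2 ≅ Z.

H_0 ≅ Z,  H_1 = 0,  H_2 ≅ Z.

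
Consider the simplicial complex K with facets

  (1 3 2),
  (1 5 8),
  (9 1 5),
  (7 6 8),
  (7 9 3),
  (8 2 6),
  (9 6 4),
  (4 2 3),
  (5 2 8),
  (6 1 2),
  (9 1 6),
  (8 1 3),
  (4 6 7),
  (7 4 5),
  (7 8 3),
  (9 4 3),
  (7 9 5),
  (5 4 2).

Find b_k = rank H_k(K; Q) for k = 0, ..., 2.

b_0 = 1, b_1 = 1, b_2 = 0.

Fix the vertex order 1 < 2 < 3 < 4 < 5 < 6 < 7 < 8 < 9 and write every simplex with vertices in increasing order. Then dim K = 2 and the simplices of K are:

  0-simplices (9): [1], [2], [3], [4], [5], [6], [7], [8], [9]
  1-simplices (27): (27 of them)
  2-simplices (18): [1,2,3], [1,2,6], [1,3,8], [1,5,8], [1,5,9], [1,6,9], [2,3,4], [2,4,5], [2,5,8], [2,6,8], [3,4,9], [3,7,8], [3,7,9], [4,5,7], [4,6,7], [4,6,9], [5,7,9], [6,7,8]

Hence C_0 ≅ Z^9, C_1 ≅ Z^27, C_2 ≅ Z^18.

∂_1: C_1 → C_0 maps an edge to its endpoints' difference, ∂[p,q] = q − p. For instance
  ∂[1,8] = [8] − [1].
The 9×27 boundary matrix has rank 8 and Smith normal form diag(1,1,1,1,1,1,1,1).

Boundary ∂_2: C_2 → C_1 maps a triangle to the signed sum of its edges. For instance
  ∂[1,5,9] = [5,9] − [1,9] + [1,5],
  ∂[3,7,9] = [7,9] − [3,9] + [3,7].
The resulting 27×18 matrix has rank 18, and its Smith normal form has invariant factors (1,1,1,1,1,1,1,1,1,1,1,1,1,1,1,1,1,2).

Reading off H_k = ker ∂_k / im ∂_{k+1}:

  H_0: rank C_0 − rank ∂_1 = 9 − 8 = 1, and the invariant factors of ∂_1 are all 1, so H_0 ≅ Z.
  H_1: rank ker ∂_1 − rank ∂_2 = (27 − 8) − 18 = 1, and ∂_2 has invariant factor 2 > 1, so H_1 ≅ Z ⊕ Z/2Z.
  H_2: rank ker ∂_2 − rank ∂_3 = (18 − 18) − 0 = 0, and there is no ∂_3, so H_2 ≅ 0.

(K is a triangulation of the Klein bottle.)

Hence the Betti numbers are b_0 = 1, b_1 = 1, b_2 = 0.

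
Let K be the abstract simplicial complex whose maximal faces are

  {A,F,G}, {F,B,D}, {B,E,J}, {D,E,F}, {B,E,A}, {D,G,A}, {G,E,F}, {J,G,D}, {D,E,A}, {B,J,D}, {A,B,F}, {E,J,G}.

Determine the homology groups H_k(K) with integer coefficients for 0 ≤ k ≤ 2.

Order the vertices as A < B < D < E < F < G < J. Listing each simplex with vertices in this order, K has dimension 2 with simplices:

  0-simplices (7): A, B, D, E, F, G, J
  1-simplices (18): AB, AD, AE, AF, AG, BD, BE, BF, BJ, DE, DF, DG, DJ, EF, EG, EJ, FG, GJ
  2-simplices (12): ABE, ABF, ADE, ADG, AFG, BDF, BDJ, BEJ, DEF, DGJ, EFG, EGJ

so the chain groups are C_0 ≅ Z^7, C_1 ≅ Z^18, C_2 ≅ Z^12.

Boundary ∂_1: C_1 → C_0 is given by ∂[p,q] = [q] − [p].
The resulting 7×18 matrix has rank 6, and its Smith normal form has invariant factors (1,1,1,1,1,1).

The boundary map ∂_2: C_2 → C_1 maps a triangle to the signed sum of its edges. For instance
  ∂BDF = DF − BF + BD,
  ∂DGJ = GJ − DJ + DG.
As a 18×12 matrix over Z this has rank 12, with invariant factors (1,1,1,1,1,1,1,1,1,1,1,2).

From H_k ≅ ker(∂_k) / im(∂_{k+1}) we obtain:

  H_0: rank C_0 − rank ∂_1 = 7 − 6 = 1, and the invariant factors of ∂_1 are all 1, so H_0 ≅ Z.
  H_1: rank ker ∂_1 − rank ∂_2 = (18 − 6) − 12 = 0, and ∂_2 has invariant factor 2 > 1, so H_1 ≅ Z/2.
  H_2: rank ker ∂_2 − rank ∂_3 = (12 − 12) − 0 = 0, and there is no ∂_3, so H_2 ≅ 0.

As a check, the Euler characteristic is 7 − 18 + 12 = 1, which agrees with 1 − 0 + 0 = 1.

H_0 = Z,  H_1 = Z/2,  H_2 = 0.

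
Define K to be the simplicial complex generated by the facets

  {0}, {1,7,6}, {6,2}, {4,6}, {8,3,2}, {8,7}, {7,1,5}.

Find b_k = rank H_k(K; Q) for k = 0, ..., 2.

Fix the vertex order 0 < 1 < 2 < 3 < 4 < 5 < 6 < 7 < 8 and write every simplex with vertices in increasing order. Then dim K = 2 and the simplices of K are:

  0-simplices (9): [0], [1], [2], [3], [4], [5], [6], [7], [8]
  1-simplices (11): [1,5], [1,6], [1,7], [2,3], [2,6], [2,8], [3,8], [4,6], [5,7], [6,7], [7,8]
  2-simplices (3): [1,5,7], [1,6,7], [2,3,8]

giving chain groups C_0 ≅ Z^9, C_1 ≅ Z^11, C_2 ≅ Z^3.

The boundary map ∂_1: C_1 → C_0 maps an edge to its endpoints' difference, ∂[p,q] = q − p. For instance
  ∂[6,7] = [7] − [6].
The 9×11 boundary matrix has rank 7 and Smith normal form diag(1,1,1,1,1,1,1).

Boundary ∂_2: C_2 → C_1 sends each 2-simplex [p,q,r] to [q,r] − [p,r] + [p,q]. For instance
  ∂[2,3,8] = [3,8] − [2,8] + [2,3],
  ∂[1,5,7] = [5,7] − [1,7] + [1,5].
This gives a 11×3 integer matrix of rank 3; reducing to Smith normal form yields diagonal entries (1,1,1).

From H_k ≅ ker(∂_k) / im(∂_{k+1}) we obtain:

  H_0: rank C_0 − rank ∂_1 = 9 − 7 = 2, and the invariant factors of ∂_1 are all 1, so H_0 = Z^2.
  H_1: rank ker ∂_1 − rank ∂_2 = (11 − 7) − 3 = 1, and the invariant factors of ∂_2 are all 1, so H_1 = Z.
  H_2: rank ker ∂_2 − rank ∂_3 = (3 − 3) − 0 = 0, and there is no ∂_3, so H_2 = 0.

As a check, the Euler characteristic is 9 − 11 + 3 = 1, which agrees with 2 − 1 + 0 = 1.

Hence the Betti numbers are b_0 = 2, b_1 = 1, b_2 = 0.

b_0 = 2, b_1 = 1, b_2 = 0.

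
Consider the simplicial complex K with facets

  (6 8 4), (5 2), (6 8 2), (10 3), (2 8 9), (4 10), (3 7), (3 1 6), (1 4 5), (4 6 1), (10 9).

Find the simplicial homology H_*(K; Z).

H_0 ≅ Z,  H_1 ≅ Z^3,  H_2 = 0.

Fix the vertex order 1 < 2 < 3 < 4 < 5 < 6 < 7 < 8 < 9 < 10 and write every simplex with vertices in increasing order. Then dim K = 2 and the simplices of K are:

  0-simplices (10): [1], [2], [3], [4], [5], [6], [7], [8], [9], [10]
  1-simplices (18): [1,3], [1,4], [1,5], [1,6], [2,5], [2,6], [2,8], [2,9], [3,6], [3,7], [3,10], [4,5], [4,6], [4,8], [4,10], [6,8], [8,9], [9,10]
  2-simplices (6): [1,3,6], [1,4,5], [1,4,6], [2,6,8], [2,8,9], [4,6,8]

Hence C_0 ≅ Z^10, C_1 ≅ Z^18, C_2 ≅ Z^6.

Boundary ∂_1: C_1 → C_0 maps an edge to its endpoints' difference, ∂[p,q] = q − p. For instance
  ∂[2,6] = [6] − [2].
The resulting 10×18 matrix has rank 9, and its Smith normal form has invariant factors (1,1,1,1,1,1,1,1,1).

Boundary ∂_2: C_2 → C_1 acts by ∂[p,q,r] = [q,r] − [p,r] + [p,q]. For instance
  ∂[4,6,8] = [6,8] − [4,8] + [4,6],
  ∂[1,4,6] = [4,6] − [1,6] + [1,4].
The resulting 18×6 matrix has rank 6, and its Smith normal form has invariant factors (1,1,1,1,1,1).

From H_k ≅ ker(∂_k) / im(∂_{k+1}) we obtain:

  H_0: rank C_0 − rank ∂_1 = 10 − 9 = 1, and the invariant factors of ∂_1 are all 1, so H_0 ≅ Z.
  H_1: rank ker ∂_1 − rank ∂_2 = (18 − 9) − 6 = 3, and the invariant factors of ∂_2 are all 1, so H_1 ≅ Z^3.
  H_2: rank ker ∂_2 − rank ∂_3 = (6 − 6) − 0 = 0, and there is no ∂_3, so H_2 ≅ 0.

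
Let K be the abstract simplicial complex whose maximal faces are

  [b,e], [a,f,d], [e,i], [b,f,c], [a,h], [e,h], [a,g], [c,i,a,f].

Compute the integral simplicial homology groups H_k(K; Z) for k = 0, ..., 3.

Fix the vertex order a < b < c < d < e < f < g < h < i and write every simplex with vertices in increasing order. Then dim K = 3 and the simplices of K are:

  0-simplices (9): a, b, c, d, e, f, g, h, i
  1-simplices (15): ac, ad, af, ag, ah, ai, bc, be, bf, cf, ci, df, eh, ei, fi
  2-simplices (6): acf, aci, adf, afi, bcf, cfi
  3-simplices (1): acfi

so the chain groups are C_0 ≅ Z^9, C_1 ≅ Z^15, C_2 ≅ Z^6, C_3 ≅ Z^1.

∂_1: C_1 → C_0 maps an edge to its endpoints' difference, ∂[p,q] = q − p.
This gives a 9×15 integer matrix of rank 8; reducing to Smith normal form yields diagonal entries (1,1,1,1,1,1,1,1).

∂_2: C_2 → C_1 sends each 2-simplex [p,q,r] to [q,r] − [p,r] + [p,q]. For instance
  ∂aci = ci − ai + ac,
  ∂afi = fi − ai + af.
As a 15×6 matrix over Z this has rank 5, with invariant factors (1,1,1,1,1).

Boundary ∂_3: C_3 → C_2 sends each 3-simplex σ to the alternating sum Σ_i (−1)^i (σ with its i-th vertex removed). For instance
  ∂acfi = cfi − afi + aci − acf.
As a 6×1 matrix over Z this has rank 1, with invariant factors (1).

Computing H_k = (kernel of ∂_k) / (image of ∂_{k+1}):

  H_0: rank C_0 − rank ∂_1 = 9 − 8 = 1, and the invariant factors of ∂_1 are all 1, so H_0 = Z.
  H_1: rank ker ∂_1 − rank ∂_2 = (15 − 8) − 5 = 2, and the invariant factors of ∂_2 are all 1, so H_1 = Z^2.
  H_2: rank ker ∂_2 − rank ∂_3 = (6 − 5) − 1 = 0, and the invariant factors of ∂_3 are all 1, so H_2 = 0.
  H_3: rank ker ∂_3 − rank ∂_4 = (1 − 1) − 0 = 0, and there is no ∂_4, so H_3 = 0.

H_0 ≅ Z,  H_1 ≅ Z^2,  H_2 = 0,  H_3 = 0.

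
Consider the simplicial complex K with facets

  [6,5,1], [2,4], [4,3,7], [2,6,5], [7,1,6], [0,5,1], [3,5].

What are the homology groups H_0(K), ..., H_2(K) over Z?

We work with the vertex ordering 0 < 1 < 2 < 3 < 4 < 5 < 6 < 7. The simplices of K, each written with vertices in increasing order, are:

  0-simplices (8): [0], [1], [2], [3], [4], [5], [6], [7]
  1-simplices (14): [0,1], [0,5], [1,5], [1,6], [1,7], [2,4], [2,5], [2,6], [3,4], [3,5], [3,7], [4,7], [5,6], [6,7]
  2-simplices (5): [0,1,5], [1,5,6], [1,6,7], [2,5,6], [3,4,7]

so the chain groups are C_0 ≅ Z^8, C_1 ≅ Z^14, C_2 ≅ Z^5.

Boundary ∂_1: C_1 → C_0 sends each edge [p,q] (with p < q) to q − p. For instance
  ∂[0,5] = [5] − [0].
This gives a 8×14 integer matrix of rank 7; reducing to Smith normal form yields diagonal entries (1,1,1,1,1,1,1).

Boundary ∂_2: C_2 → C_1 maps a triangle to the signed sum of its edges. For instance
  ∂[1,5,6] = [5,6] − [1,6] + [1,5],
  ∂[1,6,7] = [6,7] − [1,7] + [1,6].
This gives a 14×5 integer matrix of rank 5; reducing to Smith normal form yields diagonal entries (1,1,1,1,1).

Now H_k = ker ∂_k / im ∂_{k+1}, so:

  H_0: rank C_0 − rank ∂_1 = 8 − 7 = 1, and the invariant factors of ∂_1 are all 1, so H_0 = Z.
  H_1: rank ker ∂_1 − rank ∂_2 = (14 − 7) − 5 = 2, and the invariant factors of ∂_2 are all 1, so H_1 = Z^2.
  H_2: rank ker ∂_2 − rank ∂_3 = (5 − 5) − 0 = 0, and there is no ∂_3, so H_2 = 0.

H_0 ≅ Z,  H_1 ≅ Z^2,  H_2 = 0.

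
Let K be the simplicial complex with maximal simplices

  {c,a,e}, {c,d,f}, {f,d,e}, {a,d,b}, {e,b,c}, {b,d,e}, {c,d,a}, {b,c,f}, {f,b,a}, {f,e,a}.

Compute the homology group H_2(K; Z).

H_2 = 0.

Take the total order a < b < c < d < e < f on the vertex set. Then K (dimension 2) consists of the simplices:

  0-simplices (6): a, b, c, d, e, f
  1-simplices (15): ab, ac, ad, ae, af, bc, bd, be, bf, cd, ce, cf, de, df, ef
  2-simplices (10): abd, abf, acd, ace, aef, bce, bcf, bde, cdf, def

giving chain groups C_0 ≅ Z^6, C_1 ≅ Z^15, C_2 ≅ Z^10.

The boundary map ∂_1: C_1 → C_0 sends each edge [p,q] (with p < q) to q − p.
This gives a 6×15 integer matrix of rank 5; reducing to Smith normal form yields diagonal entries (1,1,1,1,1).

Boundary ∂_2: C_2 → C_1 acts by ∂[p,q,r] = [q,r] − [p,r] + [p,q]. For instance
  ∂ace = ce − ae + ac,
  ∂cdf = df − cf + cd.
As a 15×10 matrix over Z this has rank 10, with invariant factors (1,1,1,1,1,1,1,1,1,2).

From H_k ≅ ker(∂_k) / im(∂_{k+1}) we obtain:

  H_2: rank ker ∂_2 − rank ∂_3 = (10 − 10) − 0 = 0, and there is no ∂_3, so H_2 ≅ 0.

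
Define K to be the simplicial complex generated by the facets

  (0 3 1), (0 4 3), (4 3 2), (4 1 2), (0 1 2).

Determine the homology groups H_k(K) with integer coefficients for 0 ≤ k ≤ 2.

We work with the vertex ordering 0 < 1 < 2 < 3 < 4. The simplices of K, each written with vertices in increasing order, are:

  0-simplices (5): [0], [1], [2], [3], [4]
  1-simplices (10): [0,1], [0,2], [0,3], [0,4], [1,2], [1,3], [1,4], [2,3], [2,4], [3,4]
  2-simplices (5): [0,1,2], [0,1,3], [0,3,4], [1,2,4], [2,3,4]

so the chain groups are C_0 ≅ Z^5, C_1 ≅ Z^10, C_2 ≅ Z^5.

Boundary ∂_1: C_1 → C_0 is given by ∂[p,q] = [q] − [p].
The 5×10 boundary matrix has rank 4 and Smith normal form diag(1,1,1,1).

Boundary ∂_2: C_2 → C_1 maps a triangle to the signed sum of its edges. For instance
  ∂[2,3,4] = [3,4] − [2,4] + [2,3],
  ∂[0,1,2] = [1,2] − [0,2] + [0,1].
The resulting 10×5 matrix has rank 5, and its Smith normal form has invariant factors (1,1,1,1,1).

Reading off H_k = ker ∂_k / im ∂_{k+1}:

  H_0: rank C_0 − rank ∂_1 = 5 − 4 = 1, and the invariant factors of ∂_1 are all 1, so H_0 ≅ Z.
  H_1: rank ker ∂_1 − rank ∂_2 = (10 − 4) − 5 = 1, and the invariant factors of ∂_2 are all 1, so H_1 ≅ Z.
  H_2: rank ker ∂_2 − rank ∂_3 = (5 − 5) − 0 = 0, and there is no ∂_3, so H_2 ≅ 0.

As a check, the Euler characteristic is 5 − 10 + 5 = 0, which agrees with 1 − 1 + 0 = 0.
(K is a triangulation of the Möbius band.)

H_0 ≅ Z,  H_1 ≅ Z,  H_2 = 0.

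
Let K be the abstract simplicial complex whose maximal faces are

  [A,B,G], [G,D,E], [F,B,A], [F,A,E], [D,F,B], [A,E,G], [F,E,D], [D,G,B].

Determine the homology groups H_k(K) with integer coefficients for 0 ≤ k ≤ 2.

Order the vertices as A < B < D < E < F < G. Listing each simplex with vertices in this order, K has dimension 2 with simplices:

  0-simplices (6): A, B, D, E, F, G
  1-simplices (12): AB, AE, AF, AG, BD, BF, BG, DE, DF, DG, EF, EG
  2-simplices (8): ABF, ABG, AEF, AEG, BDF, BDG, DEF, DEG

so the chain groups are C_0 ≅ Z^6, C_1 ≅ Z^12, C_2 ≅ Z^8.

The boundary map ∂_1: C_1 → C_0 sends each edge [p,q] (with p < q) to q − p.
This gives a 6×12 integer matrix of rank 5; reducing to Smith normal form yields diagonal entries (1,1,1,1,1).

The boundary map ∂_2: C_2 → C_1 acts by ∂[p,q,r] = [q,r] − [p,r] + [p,q]. For instance
  ∂AEF = EF − AF + AE,
  ∂BDG = DG − BG + BD.
This gives a 12×8 integer matrix of rank 7; reducing to Smith normal form yields diagonal entries (1,1,1,1,1,1,1).

Computing H_k = (kernel of ∂_k) / (image of ∂_{k+1}):

  H_0: rank C_0 − rank ∂_1 = 6 − 5 = 1, and the invariant factors of ∂_1 are all 1, so H_0 ≅ Z.
  H_1: rank ker ∂_1 − rank ∂_2 = (12 − 5) − 7 = 0, and the invariant factors of ∂_2 are all 1, so H_1 ≅ 0.
  H_2: rank ker ∂_2 − rank ∂_3 = (8 − 7) − 0 = 1, and there is no ∂_3, so H_2 ≅ Z.

H_0 ≅ Z,  H_1 = 0,  H_2 ≅ Z.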